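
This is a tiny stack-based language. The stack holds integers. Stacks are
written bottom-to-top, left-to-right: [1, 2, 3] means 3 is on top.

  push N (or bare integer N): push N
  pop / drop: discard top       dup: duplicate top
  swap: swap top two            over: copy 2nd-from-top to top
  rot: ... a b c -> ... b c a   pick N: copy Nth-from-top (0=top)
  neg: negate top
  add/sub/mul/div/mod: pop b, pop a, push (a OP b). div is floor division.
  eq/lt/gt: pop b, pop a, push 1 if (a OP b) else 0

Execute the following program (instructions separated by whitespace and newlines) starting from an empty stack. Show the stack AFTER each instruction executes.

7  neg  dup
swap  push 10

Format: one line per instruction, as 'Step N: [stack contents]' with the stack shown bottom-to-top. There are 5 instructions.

Step 1: [7]
Step 2: [-7]
Step 3: [-7, -7]
Step 4: [-7, -7]
Step 5: [-7, -7, 10]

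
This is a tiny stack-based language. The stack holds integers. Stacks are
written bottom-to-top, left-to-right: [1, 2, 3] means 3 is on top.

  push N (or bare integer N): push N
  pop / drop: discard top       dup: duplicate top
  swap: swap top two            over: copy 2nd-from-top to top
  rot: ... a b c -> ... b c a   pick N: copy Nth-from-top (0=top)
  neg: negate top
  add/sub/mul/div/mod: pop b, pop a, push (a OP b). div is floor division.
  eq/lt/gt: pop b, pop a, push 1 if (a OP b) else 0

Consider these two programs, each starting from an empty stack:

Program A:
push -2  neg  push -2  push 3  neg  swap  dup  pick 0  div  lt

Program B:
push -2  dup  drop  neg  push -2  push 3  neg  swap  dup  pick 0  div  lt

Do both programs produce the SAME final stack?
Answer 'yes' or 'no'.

Answer: yes

Derivation:
Program A trace:
  After 'push -2': [-2]
  After 'neg': [2]
  After 'push -2': [2, -2]
  After 'push 3': [2, -2, 3]
  After 'neg': [2, -2, -3]
  After 'swap': [2, -3, -2]
  After 'dup': [2, -3, -2, -2]
  After 'pick 0': [2, -3, -2, -2, -2]
  After 'div': [2, -3, -2, 1]
  After 'lt': [2, -3, 1]
Program A final stack: [2, -3, 1]

Program B trace:
  After 'push -2': [-2]
  After 'dup': [-2, -2]
  After 'drop': [-2]
  After 'neg': [2]
  After 'push -2': [2, -2]
  After 'push 3': [2, -2, 3]
  After 'neg': [2, -2, -3]
  After 'swap': [2, -3, -2]
  After 'dup': [2, -3, -2, -2]
  After 'pick 0': [2, -3, -2, -2, -2]
  After 'div': [2, -3, -2, 1]
  After 'lt': [2, -3, 1]
Program B final stack: [2, -3, 1]
Same: yes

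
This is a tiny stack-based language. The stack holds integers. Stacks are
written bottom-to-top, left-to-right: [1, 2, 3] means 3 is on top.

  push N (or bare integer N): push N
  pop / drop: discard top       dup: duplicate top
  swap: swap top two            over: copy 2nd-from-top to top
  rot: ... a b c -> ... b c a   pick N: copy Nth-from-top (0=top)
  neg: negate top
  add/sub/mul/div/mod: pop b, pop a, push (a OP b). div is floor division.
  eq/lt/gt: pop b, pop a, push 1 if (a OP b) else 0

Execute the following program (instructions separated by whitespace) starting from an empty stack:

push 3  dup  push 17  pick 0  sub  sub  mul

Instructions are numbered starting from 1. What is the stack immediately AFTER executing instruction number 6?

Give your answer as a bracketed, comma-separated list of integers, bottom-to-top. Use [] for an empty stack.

Step 1 ('push 3'): [3]
Step 2 ('dup'): [3, 3]
Step 3 ('push 17'): [3, 3, 17]
Step 4 ('pick 0'): [3, 3, 17, 17]
Step 5 ('sub'): [3, 3, 0]
Step 6 ('sub'): [3, 3]

Answer: [3, 3]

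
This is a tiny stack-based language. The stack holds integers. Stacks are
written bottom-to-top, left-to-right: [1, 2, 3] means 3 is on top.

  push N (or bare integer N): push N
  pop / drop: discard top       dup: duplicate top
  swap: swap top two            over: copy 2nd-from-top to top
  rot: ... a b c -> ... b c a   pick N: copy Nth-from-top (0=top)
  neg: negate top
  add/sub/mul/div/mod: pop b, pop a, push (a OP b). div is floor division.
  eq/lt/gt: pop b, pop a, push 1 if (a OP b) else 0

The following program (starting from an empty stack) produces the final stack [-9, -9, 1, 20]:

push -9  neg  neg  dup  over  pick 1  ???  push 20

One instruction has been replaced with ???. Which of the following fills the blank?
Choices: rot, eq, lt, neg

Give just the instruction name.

Stack before ???: [-9, -9, -9, -9]
Stack after ???:  [-9, -9, 1]
Checking each choice:
  rot: produces [-9, -9, -9, -9, 20]
  eq: MATCH
  lt: produces [-9, -9, 0, 20]
  neg: produces [-9, -9, -9, 9, 20]


Answer: eq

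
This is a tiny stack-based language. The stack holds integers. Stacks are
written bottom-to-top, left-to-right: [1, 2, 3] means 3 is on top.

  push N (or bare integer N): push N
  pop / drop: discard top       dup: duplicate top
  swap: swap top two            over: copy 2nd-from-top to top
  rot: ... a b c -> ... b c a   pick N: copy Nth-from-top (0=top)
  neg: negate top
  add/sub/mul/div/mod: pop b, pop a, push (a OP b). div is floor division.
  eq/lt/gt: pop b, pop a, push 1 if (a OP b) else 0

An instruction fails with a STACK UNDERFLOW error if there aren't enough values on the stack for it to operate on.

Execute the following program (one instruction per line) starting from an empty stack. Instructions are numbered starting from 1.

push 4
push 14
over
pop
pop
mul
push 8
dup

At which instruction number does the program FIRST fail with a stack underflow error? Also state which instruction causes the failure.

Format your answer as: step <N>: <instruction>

Answer: step 6: mul

Derivation:
Step 1 ('push 4'): stack = [4], depth = 1
Step 2 ('push 14'): stack = [4, 14], depth = 2
Step 3 ('over'): stack = [4, 14, 4], depth = 3
Step 4 ('pop'): stack = [4, 14], depth = 2
Step 5 ('pop'): stack = [4], depth = 1
Step 6 ('mul'): needs 2 value(s) but depth is 1 — STACK UNDERFLOW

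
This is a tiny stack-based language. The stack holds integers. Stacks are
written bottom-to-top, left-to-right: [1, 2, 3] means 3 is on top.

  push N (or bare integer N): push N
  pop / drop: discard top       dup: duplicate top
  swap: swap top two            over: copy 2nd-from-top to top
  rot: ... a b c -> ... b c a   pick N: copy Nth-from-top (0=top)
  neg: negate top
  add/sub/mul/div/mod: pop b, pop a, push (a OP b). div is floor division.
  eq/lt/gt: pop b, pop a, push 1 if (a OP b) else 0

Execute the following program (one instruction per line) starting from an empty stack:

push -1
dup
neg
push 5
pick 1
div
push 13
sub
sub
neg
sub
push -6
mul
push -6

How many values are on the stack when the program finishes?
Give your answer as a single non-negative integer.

After 'push -1': stack = [-1] (depth 1)
After 'dup': stack = [-1, -1] (depth 2)
After 'neg': stack = [-1, 1] (depth 2)
After 'push 5': stack = [-1, 1, 5] (depth 3)
After 'pick 1': stack = [-1, 1, 5, 1] (depth 4)
After 'div': stack = [-1, 1, 5] (depth 3)
After 'push 13': stack = [-1, 1, 5, 13] (depth 4)
After 'sub': stack = [-1, 1, -8] (depth 3)
After 'sub': stack = [-1, 9] (depth 2)
After 'neg': stack = [-1, -9] (depth 2)
After 'sub': stack = [8] (depth 1)
After 'push -6': stack = [8, -6] (depth 2)
After 'mul': stack = [-48] (depth 1)
After 'push -6': stack = [-48, -6] (depth 2)

Answer: 2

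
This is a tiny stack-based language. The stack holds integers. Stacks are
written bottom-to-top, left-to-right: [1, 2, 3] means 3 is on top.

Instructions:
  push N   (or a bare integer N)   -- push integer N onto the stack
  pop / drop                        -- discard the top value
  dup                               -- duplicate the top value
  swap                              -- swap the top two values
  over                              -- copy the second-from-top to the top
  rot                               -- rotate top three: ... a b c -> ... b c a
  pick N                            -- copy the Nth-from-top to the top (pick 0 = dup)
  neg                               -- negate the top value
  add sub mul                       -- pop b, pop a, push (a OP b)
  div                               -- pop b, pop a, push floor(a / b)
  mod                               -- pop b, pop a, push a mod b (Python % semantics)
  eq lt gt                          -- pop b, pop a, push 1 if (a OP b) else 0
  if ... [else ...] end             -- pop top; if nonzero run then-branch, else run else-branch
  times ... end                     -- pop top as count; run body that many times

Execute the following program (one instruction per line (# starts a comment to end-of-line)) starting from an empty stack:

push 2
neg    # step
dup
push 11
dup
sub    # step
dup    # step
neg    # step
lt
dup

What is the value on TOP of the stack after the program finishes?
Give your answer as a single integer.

After 'push 2': [2]
After 'neg': [-2]
After 'dup': [-2, -2]
After 'push 11': [-2, -2, 11]
After 'dup': [-2, -2, 11, 11]
After 'sub': [-2, -2, 0]
After 'dup': [-2, -2, 0, 0]
After 'neg': [-2, -2, 0, 0]
After 'lt': [-2, -2, 0]
After 'dup': [-2, -2, 0, 0]

Answer: 0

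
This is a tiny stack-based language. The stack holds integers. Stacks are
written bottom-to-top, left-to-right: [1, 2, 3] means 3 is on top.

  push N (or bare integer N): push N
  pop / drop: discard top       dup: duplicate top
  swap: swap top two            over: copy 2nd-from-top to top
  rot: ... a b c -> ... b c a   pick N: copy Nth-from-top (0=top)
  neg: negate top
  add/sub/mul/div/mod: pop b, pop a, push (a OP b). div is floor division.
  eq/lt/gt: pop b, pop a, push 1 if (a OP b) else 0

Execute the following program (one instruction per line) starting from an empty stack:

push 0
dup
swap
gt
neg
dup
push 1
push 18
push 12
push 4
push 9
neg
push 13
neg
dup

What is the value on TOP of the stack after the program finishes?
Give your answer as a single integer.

Answer: -13

Derivation:
After 'push 0': [0]
After 'dup': [0, 0]
After 'swap': [0, 0]
After 'gt': [0]
After 'neg': [0]
After 'dup': [0, 0]
After 'push 1': [0, 0, 1]
After 'push 18': [0, 0, 1, 18]
After 'push 12': [0, 0, 1, 18, 12]
After 'push 4': [0, 0, 1, 18, 12, 4]
After 'push 9': [0, 0, 1, 18, 12, 4, 9]
After 'neg': [0, 0, 1, 18, 12, 4, -9]
After 'push 13': [0, 0, 1, 18, 12, 4, -9, 13]
After 'neg': [0, 0, 1, 18, 12, 4, -9, -13]
After 'dup': [0, 0, 1, 18, 12, 4, -9, -13, -13]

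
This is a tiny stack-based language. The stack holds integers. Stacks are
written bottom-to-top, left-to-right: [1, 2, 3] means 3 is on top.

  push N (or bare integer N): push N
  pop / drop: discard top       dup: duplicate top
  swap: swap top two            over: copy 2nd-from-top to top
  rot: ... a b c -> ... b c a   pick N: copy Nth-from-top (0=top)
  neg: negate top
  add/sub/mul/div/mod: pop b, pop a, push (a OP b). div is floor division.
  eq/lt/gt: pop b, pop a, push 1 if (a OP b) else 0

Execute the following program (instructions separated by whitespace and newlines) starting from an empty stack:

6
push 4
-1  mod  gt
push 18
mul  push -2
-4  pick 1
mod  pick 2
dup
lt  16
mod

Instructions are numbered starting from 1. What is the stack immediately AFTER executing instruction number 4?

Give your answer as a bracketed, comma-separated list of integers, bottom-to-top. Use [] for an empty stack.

Step 1 ('6'): [6]
Step 2 ('push 4'): [6, 4]
Step 3 ('-1'): [6, 4, -1]
Step 4 ('mod'): [6, 0]

Answer: [6, 0]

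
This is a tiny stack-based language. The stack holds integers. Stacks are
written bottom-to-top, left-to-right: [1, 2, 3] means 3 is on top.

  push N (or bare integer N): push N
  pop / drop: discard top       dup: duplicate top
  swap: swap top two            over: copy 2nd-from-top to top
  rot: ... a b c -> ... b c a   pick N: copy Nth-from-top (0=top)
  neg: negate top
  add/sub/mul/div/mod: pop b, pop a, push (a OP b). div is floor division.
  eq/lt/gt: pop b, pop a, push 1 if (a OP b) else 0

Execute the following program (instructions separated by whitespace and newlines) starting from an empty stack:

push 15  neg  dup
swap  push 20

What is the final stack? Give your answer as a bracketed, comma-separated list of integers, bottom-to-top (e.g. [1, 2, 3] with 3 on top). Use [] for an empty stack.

Answer: [-15, -15, 20]

Derivation:
After 'push 15': [15]
After 'neg': [-15]
After 'dup': [-15, -15]
After 'swap': [-15, -15]
After 'push 20': [-15, -15, 20]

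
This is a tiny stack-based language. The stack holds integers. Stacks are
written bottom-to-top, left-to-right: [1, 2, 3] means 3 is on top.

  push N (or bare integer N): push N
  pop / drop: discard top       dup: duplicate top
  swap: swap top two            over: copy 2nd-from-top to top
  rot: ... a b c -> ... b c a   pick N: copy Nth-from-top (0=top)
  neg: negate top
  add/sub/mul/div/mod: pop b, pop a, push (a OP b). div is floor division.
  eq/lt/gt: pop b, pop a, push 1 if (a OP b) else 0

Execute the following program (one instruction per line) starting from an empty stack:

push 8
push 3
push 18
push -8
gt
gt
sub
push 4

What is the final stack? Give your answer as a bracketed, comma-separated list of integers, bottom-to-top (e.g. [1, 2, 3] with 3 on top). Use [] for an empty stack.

After 'push 8': [8]
After 'push 3': [8, 3]
After 'push 18': [8, 3, 18]
After 'push -8': [8, 3, 18, -8]
After 'gt': [8, 3, 1]
After 'gt': [8, 1]
After 'sub': [7]
After 'push 4': [7, 4]

Answer: [7, 4]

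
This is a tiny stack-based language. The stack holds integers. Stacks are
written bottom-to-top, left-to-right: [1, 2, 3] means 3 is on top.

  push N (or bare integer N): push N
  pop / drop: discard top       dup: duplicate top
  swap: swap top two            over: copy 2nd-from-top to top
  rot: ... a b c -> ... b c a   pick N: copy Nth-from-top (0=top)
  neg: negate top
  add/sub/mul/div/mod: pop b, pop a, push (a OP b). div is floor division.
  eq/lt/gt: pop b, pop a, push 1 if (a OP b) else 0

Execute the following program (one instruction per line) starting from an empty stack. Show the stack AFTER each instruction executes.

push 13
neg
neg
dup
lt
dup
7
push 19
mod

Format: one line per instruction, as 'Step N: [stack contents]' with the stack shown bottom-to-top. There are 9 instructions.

Step 1: [13]
Step 2: [-13]
Step 3: [13]
Step 4: [13, 13]
Step 5: [0]
Step 6: [0, 0]
Step 7: [0, 0, 7]
Step 8: [0, 0, 7, 19]
Step 9: [0, 0, 7]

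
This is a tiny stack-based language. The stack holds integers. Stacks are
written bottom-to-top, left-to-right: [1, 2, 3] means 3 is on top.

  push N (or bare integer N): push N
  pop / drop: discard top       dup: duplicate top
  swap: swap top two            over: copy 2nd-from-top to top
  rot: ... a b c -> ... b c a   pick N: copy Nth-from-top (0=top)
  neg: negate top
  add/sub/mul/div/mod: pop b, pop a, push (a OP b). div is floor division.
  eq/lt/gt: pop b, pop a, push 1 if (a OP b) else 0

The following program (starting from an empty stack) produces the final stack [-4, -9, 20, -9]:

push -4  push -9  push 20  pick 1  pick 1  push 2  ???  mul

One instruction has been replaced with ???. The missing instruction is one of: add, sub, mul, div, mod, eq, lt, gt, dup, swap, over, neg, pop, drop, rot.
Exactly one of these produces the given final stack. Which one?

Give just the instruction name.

Stack before ???: [-4, -9, 20, -9, 20, 2]
Stack after ???:  [-4, -9, 20, -9, 1]
The instruction that transforms [-4, -9, 20, -9, 20, 2] -> [-4, -9, 20, -9, 1] is: gt

Answer: gt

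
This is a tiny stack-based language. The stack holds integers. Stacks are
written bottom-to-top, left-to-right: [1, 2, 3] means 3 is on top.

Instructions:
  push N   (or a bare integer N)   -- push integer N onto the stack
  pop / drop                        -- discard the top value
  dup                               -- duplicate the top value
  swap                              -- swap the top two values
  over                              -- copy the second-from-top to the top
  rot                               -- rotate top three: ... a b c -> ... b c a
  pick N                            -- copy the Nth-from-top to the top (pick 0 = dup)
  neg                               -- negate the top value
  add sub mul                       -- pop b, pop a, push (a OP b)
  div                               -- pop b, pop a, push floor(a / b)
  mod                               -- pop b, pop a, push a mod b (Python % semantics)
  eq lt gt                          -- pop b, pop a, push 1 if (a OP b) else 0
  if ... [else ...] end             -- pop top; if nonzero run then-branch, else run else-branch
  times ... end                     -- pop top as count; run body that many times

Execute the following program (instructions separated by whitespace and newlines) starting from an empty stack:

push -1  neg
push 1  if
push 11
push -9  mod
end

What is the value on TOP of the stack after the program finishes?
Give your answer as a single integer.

Answer: -7

Derivation:
After 'push -1': [-1]
After 'neg': [1]
After 'push 1': [1, 1]
After 'if': [1]
After 'push 11': [1, 11]
After 'push -9': [1, 11, -9]
After 'mod': [1, -7]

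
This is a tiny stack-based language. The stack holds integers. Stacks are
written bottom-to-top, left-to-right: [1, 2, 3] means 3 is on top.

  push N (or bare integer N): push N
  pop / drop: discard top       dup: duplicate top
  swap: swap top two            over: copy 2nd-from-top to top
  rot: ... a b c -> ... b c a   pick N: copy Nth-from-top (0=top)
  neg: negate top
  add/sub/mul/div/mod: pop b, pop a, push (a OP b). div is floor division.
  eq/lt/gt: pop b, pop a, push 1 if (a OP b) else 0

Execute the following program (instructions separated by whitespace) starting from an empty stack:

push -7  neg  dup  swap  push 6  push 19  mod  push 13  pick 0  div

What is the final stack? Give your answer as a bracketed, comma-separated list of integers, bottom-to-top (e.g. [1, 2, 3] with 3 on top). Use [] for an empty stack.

Answer: [7, 7, 6, 1]

Derivation:
After 'push -7': [-7]
After 'neg': [7]
After 'dup': [7, 7]
After 'swap': [7, 7]
After 'push 6': [7, 7, 6]
After 'push 19': [7, 7, 6, 19]
After 'mod': [7, 7, 6]
After 'push 13': [7, 7, 6, 13]
After 'pick 0': [7, 7, 6, 13, 13]
After 'div': [7, 7, 6, 1]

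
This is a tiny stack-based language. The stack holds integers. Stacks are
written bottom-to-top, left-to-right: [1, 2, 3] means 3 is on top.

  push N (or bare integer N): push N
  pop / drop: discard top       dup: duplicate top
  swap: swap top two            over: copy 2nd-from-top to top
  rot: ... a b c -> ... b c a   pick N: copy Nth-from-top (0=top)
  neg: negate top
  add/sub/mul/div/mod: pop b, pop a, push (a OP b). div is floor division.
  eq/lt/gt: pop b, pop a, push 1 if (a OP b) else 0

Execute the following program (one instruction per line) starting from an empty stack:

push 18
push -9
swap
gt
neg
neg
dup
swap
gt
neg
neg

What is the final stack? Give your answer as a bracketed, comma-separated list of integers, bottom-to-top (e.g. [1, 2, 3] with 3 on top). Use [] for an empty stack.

After 'push 18': [18]
After 'push -9': [18, -9]
After 'swap': [-9, 18]
After 'gt': [0]
After 'neg': [0]
After 'neg': [0]
After 'dup': [0, 0]
After 'swap': [0, 0]
After 'gt': [0]
After 'neg': [0]
After 'neg': [0]

Answer: [0]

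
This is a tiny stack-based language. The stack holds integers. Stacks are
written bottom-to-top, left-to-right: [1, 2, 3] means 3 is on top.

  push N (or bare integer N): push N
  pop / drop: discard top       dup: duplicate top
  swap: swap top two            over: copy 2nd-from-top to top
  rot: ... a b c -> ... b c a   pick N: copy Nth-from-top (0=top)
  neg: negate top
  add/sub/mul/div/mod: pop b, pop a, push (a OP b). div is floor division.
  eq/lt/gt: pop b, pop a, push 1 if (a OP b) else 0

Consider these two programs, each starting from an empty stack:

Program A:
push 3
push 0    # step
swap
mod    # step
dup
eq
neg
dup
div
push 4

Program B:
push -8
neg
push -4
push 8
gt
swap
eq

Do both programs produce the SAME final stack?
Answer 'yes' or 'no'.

Answer: no

Derivation:
Program A trace:
  After 'push 3': [3]
  After 'push 0': [3, 0]
  After 'swap': [0, 3]
  After 'mod': [0]
  After 'dup': [0, 0]
  After 'eq': [1]
  After 'neg': [-1]
  After 'dup': [-1, -1]
  After 'div': [1]
  After 'push 4': [1, 4]
Program A final stack: [1, 4]

Program B trace:
  After 'push -8': [-8]
  After 'neg': [8]
  After 'push -4': [8, -4]
  After 'push 8': [8, -4, 8]
  After 'gt': [8, 0]
  After 'swap': [0, 8]
  After 'eq': [0]
Program B final stack: [0]
Same: no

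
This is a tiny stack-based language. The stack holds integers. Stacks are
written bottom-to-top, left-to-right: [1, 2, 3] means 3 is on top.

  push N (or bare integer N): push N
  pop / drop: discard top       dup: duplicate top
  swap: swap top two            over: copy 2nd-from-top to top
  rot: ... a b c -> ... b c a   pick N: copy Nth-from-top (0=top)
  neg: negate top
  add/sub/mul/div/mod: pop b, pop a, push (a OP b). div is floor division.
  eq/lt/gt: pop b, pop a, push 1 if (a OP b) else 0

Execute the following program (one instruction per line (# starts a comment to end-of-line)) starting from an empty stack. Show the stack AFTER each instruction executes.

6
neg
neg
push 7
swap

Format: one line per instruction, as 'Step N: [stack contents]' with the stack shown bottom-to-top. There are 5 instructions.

Step 1: [6]
Step 2: [-6]
Step 3: [6]
Step 4: [6, 7]
Step 5: [7, 6]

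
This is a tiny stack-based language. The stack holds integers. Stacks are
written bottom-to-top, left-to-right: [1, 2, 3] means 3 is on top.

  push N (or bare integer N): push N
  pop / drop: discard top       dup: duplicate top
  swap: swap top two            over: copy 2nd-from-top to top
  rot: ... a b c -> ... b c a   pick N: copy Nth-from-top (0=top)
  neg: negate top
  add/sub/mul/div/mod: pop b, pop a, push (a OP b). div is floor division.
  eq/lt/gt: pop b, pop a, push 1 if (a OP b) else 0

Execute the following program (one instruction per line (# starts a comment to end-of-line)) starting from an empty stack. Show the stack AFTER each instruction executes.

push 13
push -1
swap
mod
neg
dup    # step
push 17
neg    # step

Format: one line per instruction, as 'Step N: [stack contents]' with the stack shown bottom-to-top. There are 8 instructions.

Step 1: [13]
Step 2: [13, -1]
Step 3: [-1, 13]
Step 4: [12]
Step 5: [-12]
Step 6: [-12, -12]
Step 7: [-12, -12, 17]
Step 8: [-12, -12, -17]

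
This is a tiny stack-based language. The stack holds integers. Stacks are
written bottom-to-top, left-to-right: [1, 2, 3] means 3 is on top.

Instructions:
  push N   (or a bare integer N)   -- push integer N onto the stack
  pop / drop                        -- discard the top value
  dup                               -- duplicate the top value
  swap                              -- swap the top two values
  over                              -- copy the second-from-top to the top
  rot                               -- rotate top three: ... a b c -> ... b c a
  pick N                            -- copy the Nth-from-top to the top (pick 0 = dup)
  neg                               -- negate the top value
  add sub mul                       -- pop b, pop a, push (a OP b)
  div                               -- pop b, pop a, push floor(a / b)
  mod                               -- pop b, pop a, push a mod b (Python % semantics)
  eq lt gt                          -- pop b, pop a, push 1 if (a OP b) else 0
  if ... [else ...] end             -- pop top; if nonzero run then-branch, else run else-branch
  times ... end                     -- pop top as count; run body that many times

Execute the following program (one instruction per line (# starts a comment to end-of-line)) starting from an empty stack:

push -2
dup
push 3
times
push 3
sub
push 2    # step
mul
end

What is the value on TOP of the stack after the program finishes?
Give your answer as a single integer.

Answer: -58

Derivation:
After 'push -2': [-2]
After 'dup': [-2, -2]
After 'push 3': [-2, -2, 3]
After 'times': [-2, -2]
After 'push 3': [-2, -2, 3]
After 'sub': [-2, -5]
After 'push 2': [-2, -5, 2]
After 'mul': [-2, -10]
After 'push 3': [-2, -10, 3]
After 'sub': [-2, -13]
After 'push 2': [-2, -13, 2]
After 'mul': [-2, -26]
After 'push 3': [-2, -26, 3]
After 'sub': [-2, -29]
After 'push 2': [-2, -29, 2]
After 'mul': [-2, -58]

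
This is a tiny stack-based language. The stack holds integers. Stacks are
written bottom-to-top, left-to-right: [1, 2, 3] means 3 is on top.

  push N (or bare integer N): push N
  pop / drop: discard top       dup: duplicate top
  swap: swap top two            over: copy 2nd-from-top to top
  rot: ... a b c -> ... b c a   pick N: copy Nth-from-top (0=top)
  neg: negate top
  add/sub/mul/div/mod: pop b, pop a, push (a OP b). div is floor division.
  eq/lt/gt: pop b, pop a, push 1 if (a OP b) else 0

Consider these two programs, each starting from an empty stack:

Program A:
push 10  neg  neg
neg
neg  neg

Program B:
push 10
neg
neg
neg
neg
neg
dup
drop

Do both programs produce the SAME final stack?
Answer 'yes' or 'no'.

Answer: yes

Derivation:
Program A trace:
  After 'push 10': [10]
  After 'neg': [-10]
  After 'neg': [10]
  After 'neg': [-10]
  After 'neg': [10]
  After 'neg': [-10]
Program A final stack: [-10]

Program B trace:
  After 'push 10': [10]
  After 'neg': [-10]
  After 'neg': [10]
  After 'neg': [-10]
  After 'neg': [10]
  After 'neg': [-10]
  After 'dup': [-10, -10]
  After 'drop': [-10]
Program B final stack: [-10]
Same: yes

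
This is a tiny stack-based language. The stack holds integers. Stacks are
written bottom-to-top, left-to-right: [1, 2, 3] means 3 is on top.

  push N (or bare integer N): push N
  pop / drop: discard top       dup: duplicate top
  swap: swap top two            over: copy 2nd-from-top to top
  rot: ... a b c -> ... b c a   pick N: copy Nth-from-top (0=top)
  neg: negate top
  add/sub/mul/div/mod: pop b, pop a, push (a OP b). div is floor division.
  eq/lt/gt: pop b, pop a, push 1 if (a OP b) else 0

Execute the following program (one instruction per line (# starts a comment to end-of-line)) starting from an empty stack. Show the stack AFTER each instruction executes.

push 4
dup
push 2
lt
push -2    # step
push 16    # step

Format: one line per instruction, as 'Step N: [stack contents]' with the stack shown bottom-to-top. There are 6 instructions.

Step 1: [4]
Step 2: [4, 4]
Step 3: [4, 4, 2]
Step 4: [4, 0]
Step 5: [4, 0, -2]
Step 6: [4, 0, -2, 16]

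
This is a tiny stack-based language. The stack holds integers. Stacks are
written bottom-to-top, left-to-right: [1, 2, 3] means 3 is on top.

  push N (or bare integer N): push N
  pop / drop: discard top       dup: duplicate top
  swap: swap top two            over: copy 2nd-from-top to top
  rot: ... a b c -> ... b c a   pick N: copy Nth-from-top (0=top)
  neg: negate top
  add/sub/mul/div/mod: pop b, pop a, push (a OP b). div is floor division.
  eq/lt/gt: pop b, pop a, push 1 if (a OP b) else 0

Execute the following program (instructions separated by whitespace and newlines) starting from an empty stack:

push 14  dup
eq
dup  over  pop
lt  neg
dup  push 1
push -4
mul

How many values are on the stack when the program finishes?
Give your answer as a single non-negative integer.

Answer: 3

Derivation:
After 'push 14': stack = [14] (depth 1)
After 'dup': stack = [14, 14] (depth 2)
After 'eq': stack = [1] (depth 1)
After 'dup': stack = [1, 1] (depth 2)
After 'over': stack = [1, 1, 1] (depth 3)
After 'pop': stack = [1, 1] (depth 2)
After 'lt': stack = [0] (depth 1)
After 'neg': stack = [0] (depth 1)
After 'dup': stack = [0, 0] (depth 2)
After 'push 1': stack = [0, 0, 1] (depth 3)
After 'push -4': stack = [0, 0, 1, -4] (depth 4)
After 'mul': stack = [0, 0, -4] (depth 3)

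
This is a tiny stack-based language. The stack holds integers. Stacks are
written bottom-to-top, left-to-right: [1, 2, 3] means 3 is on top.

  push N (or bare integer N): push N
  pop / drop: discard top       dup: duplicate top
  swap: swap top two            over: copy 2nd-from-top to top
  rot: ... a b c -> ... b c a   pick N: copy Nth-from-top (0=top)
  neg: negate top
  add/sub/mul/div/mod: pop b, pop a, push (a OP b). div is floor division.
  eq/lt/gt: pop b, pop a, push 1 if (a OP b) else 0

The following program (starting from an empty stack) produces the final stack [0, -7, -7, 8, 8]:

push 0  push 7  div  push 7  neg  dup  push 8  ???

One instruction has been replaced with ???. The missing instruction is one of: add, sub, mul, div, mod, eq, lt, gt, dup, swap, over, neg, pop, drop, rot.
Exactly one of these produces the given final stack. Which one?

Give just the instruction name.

Stack before ???: [0, -7, -7, 8]
Stack after ???:  [0, -7, -7, 8, 8]
The instruction that transforms [0, -7, -7, 8] -> [0, -7, -7, 8, 8] is: dup

Answer: dup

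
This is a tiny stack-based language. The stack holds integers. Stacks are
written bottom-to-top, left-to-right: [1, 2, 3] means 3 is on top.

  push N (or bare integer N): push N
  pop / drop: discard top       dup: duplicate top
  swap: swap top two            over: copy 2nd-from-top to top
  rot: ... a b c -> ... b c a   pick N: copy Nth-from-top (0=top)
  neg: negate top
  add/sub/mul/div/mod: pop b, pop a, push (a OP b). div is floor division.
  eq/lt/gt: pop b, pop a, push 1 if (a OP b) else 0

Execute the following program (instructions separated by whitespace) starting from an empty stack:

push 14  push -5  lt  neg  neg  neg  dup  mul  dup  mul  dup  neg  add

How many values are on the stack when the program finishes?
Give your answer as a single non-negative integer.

After 'push 14': stack = [14] (depth 1)
After 'push -5': stack = [14, -5] (depth 2)
After 'lt': stack = [0] (depth 1)
After 'neg': stack = [0] (depth 1)
After 'neg': stack = [0] (depth 1)
After 'neg': stack = [0] (depth 1)
After 'dup': stack = [0, 0] (depth 2)
After 'mul': stack = [0] (depth 1)
After 'dup': stack = [0, 0] (depth 2)
After 'mul': stack = [0] (depth 1)
After 'dup': stack = [0, 0] (depth 2)
After 'neg': stack = [0, 0] (depth 2)
After 'add': stack = [0] (depth 1)

Answer: 1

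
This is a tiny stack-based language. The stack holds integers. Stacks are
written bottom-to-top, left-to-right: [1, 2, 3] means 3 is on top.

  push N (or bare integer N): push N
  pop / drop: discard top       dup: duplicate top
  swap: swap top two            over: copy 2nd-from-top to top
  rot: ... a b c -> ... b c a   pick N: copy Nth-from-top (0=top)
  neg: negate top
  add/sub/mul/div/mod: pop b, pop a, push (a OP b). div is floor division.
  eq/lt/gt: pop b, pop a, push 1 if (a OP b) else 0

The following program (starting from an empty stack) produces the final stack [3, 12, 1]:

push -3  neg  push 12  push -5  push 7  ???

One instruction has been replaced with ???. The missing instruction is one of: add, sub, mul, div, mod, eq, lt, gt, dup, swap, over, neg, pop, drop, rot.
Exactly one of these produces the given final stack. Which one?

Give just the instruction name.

Stack before ???: [3, 12, -5, 7]
Stack after ???:  [3, 12, 1]
The instruction that transforms [3, 12, -5, 7] -> [3, 12, 1] is: lt

Answer: lt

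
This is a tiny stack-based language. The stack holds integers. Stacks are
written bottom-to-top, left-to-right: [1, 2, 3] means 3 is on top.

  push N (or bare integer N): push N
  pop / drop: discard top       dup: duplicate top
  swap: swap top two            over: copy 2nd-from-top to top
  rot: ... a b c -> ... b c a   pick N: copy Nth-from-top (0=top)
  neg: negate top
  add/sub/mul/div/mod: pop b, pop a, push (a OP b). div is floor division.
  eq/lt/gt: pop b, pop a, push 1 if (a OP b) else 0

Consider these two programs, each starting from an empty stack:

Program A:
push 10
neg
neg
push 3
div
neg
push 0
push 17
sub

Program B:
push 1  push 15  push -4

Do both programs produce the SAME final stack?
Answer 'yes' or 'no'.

Answer: no

Derivation:
Program A trace:
  After 'push 10': [10]
  After 'neg': [-10]
  After 'neg': [10]
  After 'push 3': [10, 3]
  After 'div': [3]
  After 'neg': [-3]
  After 'push 0': [-3, 0]
  After 'push 17': [-3, 0, 17]
  After 'sub': [-3, -17]
Program A final stack: [-3, -17]

Program B trace:
  After 'push 1': [1]
  After 'push 15': [1, 15]
  After 'push -4': [1, 15, -4]
Program B final stack: [1, 15, -4]
Same: no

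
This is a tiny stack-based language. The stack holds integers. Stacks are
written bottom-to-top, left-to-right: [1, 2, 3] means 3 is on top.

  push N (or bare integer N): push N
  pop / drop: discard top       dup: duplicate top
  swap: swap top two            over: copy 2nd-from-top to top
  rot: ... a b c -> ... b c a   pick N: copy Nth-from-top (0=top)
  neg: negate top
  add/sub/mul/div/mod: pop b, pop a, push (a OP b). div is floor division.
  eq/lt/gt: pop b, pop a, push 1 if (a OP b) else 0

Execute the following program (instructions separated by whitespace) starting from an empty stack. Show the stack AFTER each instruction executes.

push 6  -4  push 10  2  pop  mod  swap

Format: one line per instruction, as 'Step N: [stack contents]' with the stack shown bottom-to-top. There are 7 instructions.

Step 1: [6]
Step 2: [6, -4]
Step 3: [6, -4, 10]
Step 4: [6, -4, 10, 2]
Step 5: [6, -4, 10]
Step 6: [6, 6]
Step 7: [6, 6]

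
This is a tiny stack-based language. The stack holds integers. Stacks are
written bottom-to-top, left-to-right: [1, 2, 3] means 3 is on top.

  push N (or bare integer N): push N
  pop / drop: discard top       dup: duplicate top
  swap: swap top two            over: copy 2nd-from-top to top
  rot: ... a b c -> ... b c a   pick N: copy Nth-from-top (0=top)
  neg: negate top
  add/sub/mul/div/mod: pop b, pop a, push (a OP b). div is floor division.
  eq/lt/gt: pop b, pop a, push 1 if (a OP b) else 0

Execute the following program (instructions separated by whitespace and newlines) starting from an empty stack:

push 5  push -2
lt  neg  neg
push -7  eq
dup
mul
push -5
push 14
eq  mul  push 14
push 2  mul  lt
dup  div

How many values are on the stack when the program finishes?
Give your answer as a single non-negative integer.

After 'push 5': stack = [5] (depth 1)
After 'push -2': stack = [5, -2] (depth 2)
After 'lt': stack = [0] (depth 1)
After 'neg': stack = [0] (depth 1)
After 'neg': stack = [0] (depth 1)
After 'push -7': stack = [0, -7] (depth 2)
After 'eq': stack = [0] (depth 1)
After 'dup': stack = [0, 0] (depth 2)
After 'mul': stack = [0] (depth 1)
After 'push -5': stack = [0, -5] (depth 2)
After 'push 14': stack = [0, -5, 14] (depth 3)
After 'eq': stack = [0, 0] (depth 2)
After 'mul': stack = [0] (depth 1)
After 'push 14': stack = [0, 14] (depth 2)
After 'push 2': stack = [0, 14, 2] (depth 3)
After 'mul': stack = [0, 28] (depth 2)
After 'lt': stack = [1] (depth 1)
After 'dup': stack = [1, 1] (depth 2)
After 'div': stack = [1] (depth 1)

Answer: 1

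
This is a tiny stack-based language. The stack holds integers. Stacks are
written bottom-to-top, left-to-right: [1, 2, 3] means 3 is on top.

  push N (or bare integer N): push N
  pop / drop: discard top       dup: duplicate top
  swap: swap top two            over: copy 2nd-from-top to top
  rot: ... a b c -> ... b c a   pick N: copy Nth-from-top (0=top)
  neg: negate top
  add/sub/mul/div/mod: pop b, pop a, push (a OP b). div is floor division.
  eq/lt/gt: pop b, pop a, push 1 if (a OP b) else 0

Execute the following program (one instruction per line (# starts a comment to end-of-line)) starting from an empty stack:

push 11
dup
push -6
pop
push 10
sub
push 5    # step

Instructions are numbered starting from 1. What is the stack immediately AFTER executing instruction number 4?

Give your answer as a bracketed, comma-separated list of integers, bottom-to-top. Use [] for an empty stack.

Step 1 ('push 11'): [11]
Step 2 ('dup'): [11, 11]
Step 3 ('push -6'): [11, 11, -6]
Step 4 ('pop'): [11, 11]

Answer: [11, 11]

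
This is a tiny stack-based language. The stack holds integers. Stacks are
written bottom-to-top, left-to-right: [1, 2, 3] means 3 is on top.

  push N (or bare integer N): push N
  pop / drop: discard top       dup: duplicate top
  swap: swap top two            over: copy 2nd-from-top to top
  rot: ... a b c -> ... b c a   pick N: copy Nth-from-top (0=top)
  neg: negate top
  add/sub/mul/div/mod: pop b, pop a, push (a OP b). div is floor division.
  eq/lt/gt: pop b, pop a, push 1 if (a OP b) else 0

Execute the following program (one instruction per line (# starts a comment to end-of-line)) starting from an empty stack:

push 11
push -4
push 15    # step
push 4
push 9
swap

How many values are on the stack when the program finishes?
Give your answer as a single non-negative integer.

Answer: 5

Derivation:
After 'push 11': stack = [11] (depth 1)
After 'push -4': stack = [11, -4] (depth 2)
After 'push 15': stack = [11, -4, 15] (depth 3)
After 'push 4': stack = [11, -4, 15, 4] (depth 4)
After 'push 9': stack = [11, -4, 15, 4, 9] (depth 5)
After 'swap': stack = [11, -4, 15, 9, 4] (depth 5)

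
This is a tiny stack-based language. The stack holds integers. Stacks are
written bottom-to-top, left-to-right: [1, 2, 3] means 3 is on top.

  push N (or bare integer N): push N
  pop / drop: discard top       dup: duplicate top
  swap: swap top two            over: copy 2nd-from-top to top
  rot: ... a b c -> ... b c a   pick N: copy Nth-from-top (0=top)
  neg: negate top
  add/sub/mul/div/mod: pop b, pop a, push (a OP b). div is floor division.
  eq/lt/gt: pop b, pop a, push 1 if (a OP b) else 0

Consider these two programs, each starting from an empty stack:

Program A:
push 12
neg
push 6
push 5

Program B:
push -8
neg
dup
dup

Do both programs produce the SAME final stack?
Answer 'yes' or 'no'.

Answer: no

Derivation:
Program A trace:
  After 'push 12': [12]
  After 'neg': [-12]
  After 'push 6': [-12, 6]
  After 'push 5': [-12, 6, 5]
Program A final stack: [-12, 6, 5]

Program B trace:
  After 'push -8': [-8]
  After 'neg': [8]
  After 'dup': [8, 8]
  After 'dup': [8, 8, 8]
Program B final stack: [8, 8, 8]
Same: no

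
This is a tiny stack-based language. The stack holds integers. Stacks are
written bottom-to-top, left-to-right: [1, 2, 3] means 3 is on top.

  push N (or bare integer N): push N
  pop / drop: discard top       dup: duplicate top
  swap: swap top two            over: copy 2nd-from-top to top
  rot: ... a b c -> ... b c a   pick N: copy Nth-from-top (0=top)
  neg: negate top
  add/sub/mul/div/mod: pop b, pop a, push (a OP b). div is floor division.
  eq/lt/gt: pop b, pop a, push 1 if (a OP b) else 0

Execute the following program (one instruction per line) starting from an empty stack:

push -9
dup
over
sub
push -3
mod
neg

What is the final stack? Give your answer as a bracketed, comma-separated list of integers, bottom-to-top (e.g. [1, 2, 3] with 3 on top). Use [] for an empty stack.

Answer: [-9, 0]

Derivation:
After 'push -9': [-9]
After 'dup': [-9, -9]
After 'over': [-9, -9, -9]
After 'sub': [-9, 0]
After 'push -3': [-9, 0, -3]
After 'mod': [-9, 0]
After 'neg': [-9, 0]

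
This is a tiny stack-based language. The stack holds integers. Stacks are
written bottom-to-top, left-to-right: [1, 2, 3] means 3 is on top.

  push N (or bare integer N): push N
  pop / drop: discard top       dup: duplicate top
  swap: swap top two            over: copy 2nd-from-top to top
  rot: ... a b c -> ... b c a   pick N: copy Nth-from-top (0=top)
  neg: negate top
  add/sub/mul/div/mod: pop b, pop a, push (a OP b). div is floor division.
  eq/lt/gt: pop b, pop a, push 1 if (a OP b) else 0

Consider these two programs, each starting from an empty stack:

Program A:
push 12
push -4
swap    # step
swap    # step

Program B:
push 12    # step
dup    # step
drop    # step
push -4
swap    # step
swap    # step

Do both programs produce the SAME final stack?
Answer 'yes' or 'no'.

Program A trace:
  After 'push 12': [12]
  After 'push -4': [12, -4]
  After 'swap': [-4, 12]
  After 'swap': [12, -4]
Program A final stack: [12, -4]

Program B trace:
  After 'push 12': [12]
  After 'dup': [12, 12]
  After 'drop': [12]
  After 'push -4': [12, -4]
  After 'swap': [-4, 12]
  After 'swap': [12, -4]
Program B final stack: [12, -4]
Same: yes

Answer: yes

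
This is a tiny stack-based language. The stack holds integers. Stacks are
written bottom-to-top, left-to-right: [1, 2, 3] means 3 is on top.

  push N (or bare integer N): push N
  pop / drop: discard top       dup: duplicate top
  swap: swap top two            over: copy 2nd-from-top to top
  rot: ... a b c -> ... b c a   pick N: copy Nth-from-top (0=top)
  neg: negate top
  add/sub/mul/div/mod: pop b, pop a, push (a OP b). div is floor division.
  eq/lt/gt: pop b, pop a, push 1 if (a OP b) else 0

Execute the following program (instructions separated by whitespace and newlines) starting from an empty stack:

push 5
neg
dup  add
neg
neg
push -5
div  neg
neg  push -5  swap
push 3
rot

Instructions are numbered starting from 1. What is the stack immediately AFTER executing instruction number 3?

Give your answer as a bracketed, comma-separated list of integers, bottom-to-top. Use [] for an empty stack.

Step 1 ('push 5'): [5]
Step 2 ('neg'): [-5]
Step 3 ('dup'): [-5, -5]

Answer: [-5, -5]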